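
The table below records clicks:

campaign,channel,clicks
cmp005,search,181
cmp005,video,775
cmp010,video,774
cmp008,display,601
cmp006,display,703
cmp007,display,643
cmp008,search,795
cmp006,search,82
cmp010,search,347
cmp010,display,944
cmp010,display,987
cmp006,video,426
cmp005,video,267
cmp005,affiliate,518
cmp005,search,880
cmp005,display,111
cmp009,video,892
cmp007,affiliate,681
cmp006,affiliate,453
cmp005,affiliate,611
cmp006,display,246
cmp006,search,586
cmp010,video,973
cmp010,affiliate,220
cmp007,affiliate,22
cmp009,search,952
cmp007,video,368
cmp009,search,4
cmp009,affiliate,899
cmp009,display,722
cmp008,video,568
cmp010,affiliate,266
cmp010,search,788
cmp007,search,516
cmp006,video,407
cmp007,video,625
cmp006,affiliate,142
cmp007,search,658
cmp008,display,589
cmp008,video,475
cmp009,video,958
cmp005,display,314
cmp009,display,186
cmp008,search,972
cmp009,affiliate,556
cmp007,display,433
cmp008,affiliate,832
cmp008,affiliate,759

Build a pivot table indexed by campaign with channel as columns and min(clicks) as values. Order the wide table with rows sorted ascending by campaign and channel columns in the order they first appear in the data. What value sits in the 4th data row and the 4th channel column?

759

With rows sorted ascending by campaign, row 4 is campaign=cmp008. channel columns in first-appearance order: search, video, display, affiliate; column 4 is affiliate.
Long rows with campaign=cmp008, channel=affiliate: min(832, 759) = 759.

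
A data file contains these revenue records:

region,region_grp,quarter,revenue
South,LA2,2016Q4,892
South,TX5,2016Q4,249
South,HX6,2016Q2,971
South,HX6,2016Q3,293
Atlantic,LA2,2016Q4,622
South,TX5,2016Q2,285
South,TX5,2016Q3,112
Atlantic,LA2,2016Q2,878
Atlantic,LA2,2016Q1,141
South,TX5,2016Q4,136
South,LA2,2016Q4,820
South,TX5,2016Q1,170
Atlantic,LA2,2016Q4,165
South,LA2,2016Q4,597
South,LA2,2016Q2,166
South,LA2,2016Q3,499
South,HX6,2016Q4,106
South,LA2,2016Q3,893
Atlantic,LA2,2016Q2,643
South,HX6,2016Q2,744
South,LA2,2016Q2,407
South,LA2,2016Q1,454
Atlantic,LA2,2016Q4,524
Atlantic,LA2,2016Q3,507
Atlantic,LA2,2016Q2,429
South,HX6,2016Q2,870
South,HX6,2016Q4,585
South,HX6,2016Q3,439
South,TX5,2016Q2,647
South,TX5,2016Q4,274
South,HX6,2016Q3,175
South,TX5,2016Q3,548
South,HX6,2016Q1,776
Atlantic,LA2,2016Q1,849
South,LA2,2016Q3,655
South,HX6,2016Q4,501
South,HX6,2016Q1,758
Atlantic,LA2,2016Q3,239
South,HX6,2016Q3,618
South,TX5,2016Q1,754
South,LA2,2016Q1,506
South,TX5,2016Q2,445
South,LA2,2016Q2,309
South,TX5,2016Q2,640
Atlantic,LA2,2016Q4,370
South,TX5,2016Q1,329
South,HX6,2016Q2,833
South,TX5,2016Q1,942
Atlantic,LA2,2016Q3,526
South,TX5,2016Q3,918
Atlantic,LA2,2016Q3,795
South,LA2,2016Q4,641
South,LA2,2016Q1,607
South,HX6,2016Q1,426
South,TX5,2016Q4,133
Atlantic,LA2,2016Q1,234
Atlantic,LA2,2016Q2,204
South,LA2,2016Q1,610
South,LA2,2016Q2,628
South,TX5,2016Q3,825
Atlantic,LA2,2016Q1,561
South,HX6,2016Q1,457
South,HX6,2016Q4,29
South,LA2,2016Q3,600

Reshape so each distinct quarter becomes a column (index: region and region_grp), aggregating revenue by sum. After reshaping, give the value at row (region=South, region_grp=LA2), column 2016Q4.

2950

Rows with region=South, region_grp=LA2 and quarter=2016Q4: revenue values are 892, 820, 597, 641.
892 + 820 + 597 + 641 = 2950.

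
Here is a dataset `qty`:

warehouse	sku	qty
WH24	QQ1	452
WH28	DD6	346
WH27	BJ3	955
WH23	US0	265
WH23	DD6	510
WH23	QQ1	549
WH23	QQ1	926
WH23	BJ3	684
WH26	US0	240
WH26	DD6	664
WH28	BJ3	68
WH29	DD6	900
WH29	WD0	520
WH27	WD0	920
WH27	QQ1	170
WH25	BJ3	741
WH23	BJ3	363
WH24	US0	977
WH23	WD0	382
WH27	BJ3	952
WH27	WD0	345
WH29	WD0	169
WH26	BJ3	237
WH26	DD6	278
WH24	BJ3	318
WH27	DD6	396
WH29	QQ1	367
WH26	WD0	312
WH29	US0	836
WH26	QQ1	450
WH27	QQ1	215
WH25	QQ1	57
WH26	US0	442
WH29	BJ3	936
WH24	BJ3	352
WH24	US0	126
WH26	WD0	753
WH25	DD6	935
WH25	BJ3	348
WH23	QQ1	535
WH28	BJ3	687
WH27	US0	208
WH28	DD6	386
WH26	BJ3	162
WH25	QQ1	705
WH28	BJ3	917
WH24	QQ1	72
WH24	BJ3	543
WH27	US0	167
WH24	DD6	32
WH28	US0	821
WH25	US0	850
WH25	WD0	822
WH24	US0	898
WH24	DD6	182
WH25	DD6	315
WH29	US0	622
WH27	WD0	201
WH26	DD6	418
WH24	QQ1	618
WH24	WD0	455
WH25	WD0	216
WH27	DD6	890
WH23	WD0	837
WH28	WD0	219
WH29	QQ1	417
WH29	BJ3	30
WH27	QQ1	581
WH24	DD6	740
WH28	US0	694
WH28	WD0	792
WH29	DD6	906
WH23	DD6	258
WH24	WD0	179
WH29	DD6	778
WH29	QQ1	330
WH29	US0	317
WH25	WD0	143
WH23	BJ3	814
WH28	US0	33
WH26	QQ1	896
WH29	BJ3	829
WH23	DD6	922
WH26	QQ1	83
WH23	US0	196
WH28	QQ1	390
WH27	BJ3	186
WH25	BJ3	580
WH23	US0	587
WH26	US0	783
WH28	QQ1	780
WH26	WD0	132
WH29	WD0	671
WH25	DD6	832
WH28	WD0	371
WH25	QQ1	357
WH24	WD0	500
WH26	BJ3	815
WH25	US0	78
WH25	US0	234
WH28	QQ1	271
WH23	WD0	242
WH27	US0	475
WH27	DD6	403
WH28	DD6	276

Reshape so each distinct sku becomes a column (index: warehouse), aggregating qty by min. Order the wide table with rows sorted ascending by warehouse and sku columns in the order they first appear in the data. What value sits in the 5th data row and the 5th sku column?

201

With rows sorted ascending by warehouse, row 5 is warehouse=WH27. sku columns in first-appearance order: QQ1, DD6, BJ3, US0, WD0; column 5 is WD0.
Long rows with warehouse=WH27, sku=WD0: min(920, 345, 201) = 201.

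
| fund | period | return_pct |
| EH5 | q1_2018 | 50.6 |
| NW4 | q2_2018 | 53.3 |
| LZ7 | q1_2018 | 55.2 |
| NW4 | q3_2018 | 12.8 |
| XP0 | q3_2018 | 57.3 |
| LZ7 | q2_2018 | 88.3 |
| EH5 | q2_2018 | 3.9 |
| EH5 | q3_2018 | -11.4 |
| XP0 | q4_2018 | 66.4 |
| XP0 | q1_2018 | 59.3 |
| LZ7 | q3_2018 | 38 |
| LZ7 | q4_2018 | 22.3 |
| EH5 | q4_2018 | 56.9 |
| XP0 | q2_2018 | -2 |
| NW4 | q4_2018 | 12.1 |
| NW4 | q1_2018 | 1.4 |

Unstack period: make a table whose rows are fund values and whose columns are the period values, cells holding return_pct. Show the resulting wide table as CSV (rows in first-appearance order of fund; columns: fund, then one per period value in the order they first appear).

Columns: fund plus the 4 distinct period values (q1_2018, q2_2018, q3_2018, q4_2018).
For example, row EH5 column q1_2018 takes return_pct=50.6 from the long row (EH5, q1_2018).

fund,q1_2018,q2_2018,q3_2018,q4_2018
EH5,50.6,3.9,-11.4,56.9
NW4,1.4,53.3,12.8,12.1
LZ7,55.2,88.3,38,22.3
XP0,59.3,-2,57.3,66.4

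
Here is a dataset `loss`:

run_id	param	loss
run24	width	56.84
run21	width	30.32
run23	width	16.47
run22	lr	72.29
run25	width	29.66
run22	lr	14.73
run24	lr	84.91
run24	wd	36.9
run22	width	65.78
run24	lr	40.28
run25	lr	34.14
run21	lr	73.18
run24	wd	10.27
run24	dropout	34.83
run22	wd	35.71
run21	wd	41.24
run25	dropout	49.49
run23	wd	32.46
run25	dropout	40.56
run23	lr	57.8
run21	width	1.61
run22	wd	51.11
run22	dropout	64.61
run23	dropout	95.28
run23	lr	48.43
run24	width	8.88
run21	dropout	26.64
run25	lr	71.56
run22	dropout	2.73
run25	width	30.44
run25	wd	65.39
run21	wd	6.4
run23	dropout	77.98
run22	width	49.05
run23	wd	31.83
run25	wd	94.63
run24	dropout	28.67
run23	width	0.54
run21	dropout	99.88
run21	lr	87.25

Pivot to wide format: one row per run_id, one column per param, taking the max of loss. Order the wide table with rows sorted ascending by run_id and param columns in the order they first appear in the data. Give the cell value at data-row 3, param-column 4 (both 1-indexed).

With rows sorted ascending by run_id, row 3 is run_id=run23. param columns in first-appearance order: width, lr, wd, dropout; column 4 is dropout.
Long rows with run_id=run23, param=dropout: max(95.28, 77.98) = 95.28.

95.28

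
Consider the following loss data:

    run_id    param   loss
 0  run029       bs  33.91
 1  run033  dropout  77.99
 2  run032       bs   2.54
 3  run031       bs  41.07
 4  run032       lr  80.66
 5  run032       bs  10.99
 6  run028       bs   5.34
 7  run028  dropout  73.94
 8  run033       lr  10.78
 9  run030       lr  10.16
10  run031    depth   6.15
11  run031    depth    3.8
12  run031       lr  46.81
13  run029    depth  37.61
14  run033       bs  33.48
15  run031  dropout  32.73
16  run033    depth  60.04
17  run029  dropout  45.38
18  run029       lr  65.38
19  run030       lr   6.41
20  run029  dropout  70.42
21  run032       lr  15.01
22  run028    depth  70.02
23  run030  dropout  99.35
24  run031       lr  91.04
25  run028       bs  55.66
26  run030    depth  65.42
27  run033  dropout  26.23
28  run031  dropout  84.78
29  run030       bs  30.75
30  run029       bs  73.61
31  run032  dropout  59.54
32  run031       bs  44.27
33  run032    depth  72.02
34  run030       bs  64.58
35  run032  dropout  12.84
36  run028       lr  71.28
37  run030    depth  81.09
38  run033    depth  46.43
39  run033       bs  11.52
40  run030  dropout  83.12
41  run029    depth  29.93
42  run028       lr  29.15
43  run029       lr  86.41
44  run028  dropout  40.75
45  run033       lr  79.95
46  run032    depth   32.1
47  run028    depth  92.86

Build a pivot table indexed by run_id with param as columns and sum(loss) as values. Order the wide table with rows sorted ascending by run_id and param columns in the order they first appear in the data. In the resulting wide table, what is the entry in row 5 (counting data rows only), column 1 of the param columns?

With rows sorted ascending by run_id, row 5 is run_id=run032. param columns in first-appearance order: bs, dropout, lr, depth; column 1 is bs.
Long rows with run_id=run032, param=bs: 2.54 + 10.99 = 13.53.

13.53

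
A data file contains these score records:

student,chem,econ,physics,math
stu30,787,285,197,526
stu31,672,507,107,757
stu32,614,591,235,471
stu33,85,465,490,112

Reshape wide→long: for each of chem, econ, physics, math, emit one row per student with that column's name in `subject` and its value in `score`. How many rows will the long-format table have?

4 student values × 4 melted columns = 16 rows.

16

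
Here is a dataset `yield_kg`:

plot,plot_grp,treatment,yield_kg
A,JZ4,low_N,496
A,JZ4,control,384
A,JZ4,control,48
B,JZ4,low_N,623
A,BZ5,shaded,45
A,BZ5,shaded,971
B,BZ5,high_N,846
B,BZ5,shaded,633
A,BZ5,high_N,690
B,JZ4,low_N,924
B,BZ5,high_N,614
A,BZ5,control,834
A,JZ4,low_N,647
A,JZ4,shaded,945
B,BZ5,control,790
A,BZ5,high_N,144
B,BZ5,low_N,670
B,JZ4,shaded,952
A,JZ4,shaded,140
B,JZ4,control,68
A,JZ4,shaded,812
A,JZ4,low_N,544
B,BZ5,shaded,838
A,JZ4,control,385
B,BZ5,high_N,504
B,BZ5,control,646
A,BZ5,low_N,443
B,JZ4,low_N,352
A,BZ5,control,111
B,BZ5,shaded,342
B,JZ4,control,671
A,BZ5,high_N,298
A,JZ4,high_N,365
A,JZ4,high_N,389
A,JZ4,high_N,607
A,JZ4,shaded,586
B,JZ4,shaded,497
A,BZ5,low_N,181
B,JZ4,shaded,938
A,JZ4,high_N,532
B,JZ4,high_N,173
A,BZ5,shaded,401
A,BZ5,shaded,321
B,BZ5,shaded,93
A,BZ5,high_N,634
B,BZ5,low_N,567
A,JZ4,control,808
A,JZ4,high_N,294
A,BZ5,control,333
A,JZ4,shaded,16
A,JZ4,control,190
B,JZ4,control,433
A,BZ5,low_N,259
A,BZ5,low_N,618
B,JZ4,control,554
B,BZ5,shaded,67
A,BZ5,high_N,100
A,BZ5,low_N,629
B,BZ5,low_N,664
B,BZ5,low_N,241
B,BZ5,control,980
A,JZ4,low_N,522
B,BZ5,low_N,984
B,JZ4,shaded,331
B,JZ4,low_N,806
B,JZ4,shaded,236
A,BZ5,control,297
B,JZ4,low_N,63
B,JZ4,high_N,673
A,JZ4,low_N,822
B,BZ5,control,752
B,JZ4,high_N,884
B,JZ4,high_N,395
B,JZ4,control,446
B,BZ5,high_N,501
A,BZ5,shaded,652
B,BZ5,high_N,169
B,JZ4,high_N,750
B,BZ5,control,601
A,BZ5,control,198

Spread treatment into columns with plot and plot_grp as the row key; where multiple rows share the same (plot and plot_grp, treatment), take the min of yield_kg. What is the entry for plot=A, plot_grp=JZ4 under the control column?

48

Rows with plot=A, plot_grp=JZ4 and treatment=control: yield_kg values are 384, 48, 385, 808, 190.
min(384, 48, 385, 808, 190) = 48.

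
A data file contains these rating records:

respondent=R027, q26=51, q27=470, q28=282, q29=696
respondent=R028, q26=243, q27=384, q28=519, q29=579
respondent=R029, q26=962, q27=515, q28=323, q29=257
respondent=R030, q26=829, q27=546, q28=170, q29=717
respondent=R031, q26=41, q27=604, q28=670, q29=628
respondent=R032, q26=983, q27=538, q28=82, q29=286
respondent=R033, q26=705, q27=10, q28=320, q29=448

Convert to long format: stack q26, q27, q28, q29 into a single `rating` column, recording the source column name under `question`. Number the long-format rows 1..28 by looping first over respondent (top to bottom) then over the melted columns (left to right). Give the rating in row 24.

28 rows total (7 × 4). Row 24: index ⌊(24-1)/4⌋ = 5 into respondent → R032; (24-1) mod 4 = 3 into the melted columns → q29.
So row 24 is (R032, q29, 286); rating = 286.

286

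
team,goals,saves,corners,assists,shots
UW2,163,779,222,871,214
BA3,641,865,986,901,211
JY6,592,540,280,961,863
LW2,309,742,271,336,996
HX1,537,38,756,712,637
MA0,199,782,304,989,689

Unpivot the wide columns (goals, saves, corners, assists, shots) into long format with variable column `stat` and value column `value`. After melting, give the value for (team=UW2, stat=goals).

163

Unpivoting turns each (team, wide-column) pair into one long row.
The wide cell at row UW2, column goals holds 163, so the long row (UW2, goals) has value=163.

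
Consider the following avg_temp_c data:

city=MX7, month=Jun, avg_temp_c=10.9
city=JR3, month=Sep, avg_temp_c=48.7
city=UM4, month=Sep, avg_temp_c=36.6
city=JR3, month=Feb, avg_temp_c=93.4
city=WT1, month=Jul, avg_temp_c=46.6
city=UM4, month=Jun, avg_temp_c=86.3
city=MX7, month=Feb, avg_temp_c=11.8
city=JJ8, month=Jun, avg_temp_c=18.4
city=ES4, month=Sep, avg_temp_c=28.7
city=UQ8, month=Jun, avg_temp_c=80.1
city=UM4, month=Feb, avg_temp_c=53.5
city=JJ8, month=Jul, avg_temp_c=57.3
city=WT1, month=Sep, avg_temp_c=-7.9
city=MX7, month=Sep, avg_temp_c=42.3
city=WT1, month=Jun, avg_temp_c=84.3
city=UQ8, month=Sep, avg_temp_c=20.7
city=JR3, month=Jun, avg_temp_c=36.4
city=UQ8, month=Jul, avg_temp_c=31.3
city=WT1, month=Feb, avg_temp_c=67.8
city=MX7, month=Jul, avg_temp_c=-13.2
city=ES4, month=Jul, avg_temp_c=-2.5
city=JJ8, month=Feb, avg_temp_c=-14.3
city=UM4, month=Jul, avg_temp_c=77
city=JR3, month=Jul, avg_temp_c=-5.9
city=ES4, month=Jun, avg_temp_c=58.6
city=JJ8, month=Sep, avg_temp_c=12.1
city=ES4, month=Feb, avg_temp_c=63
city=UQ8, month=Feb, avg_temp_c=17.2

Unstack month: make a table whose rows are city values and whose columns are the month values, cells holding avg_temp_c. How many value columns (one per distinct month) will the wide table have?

4

4 distinct month values: Jul, Jun, Sep, Feb.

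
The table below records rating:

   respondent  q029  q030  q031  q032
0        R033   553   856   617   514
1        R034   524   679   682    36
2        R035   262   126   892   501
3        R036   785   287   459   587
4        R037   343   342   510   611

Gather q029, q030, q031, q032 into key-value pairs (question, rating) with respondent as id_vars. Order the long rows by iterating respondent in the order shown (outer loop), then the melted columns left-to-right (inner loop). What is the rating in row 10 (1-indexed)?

126

20 rows total (5 × 4). Row 10: index ⌊(10-1)/4⌋ = 2 into respondent → R035; (10-1) mod 4 = 1 into the melted columns → q030.
So row 10 is (R035, q030, 126); rating = 126.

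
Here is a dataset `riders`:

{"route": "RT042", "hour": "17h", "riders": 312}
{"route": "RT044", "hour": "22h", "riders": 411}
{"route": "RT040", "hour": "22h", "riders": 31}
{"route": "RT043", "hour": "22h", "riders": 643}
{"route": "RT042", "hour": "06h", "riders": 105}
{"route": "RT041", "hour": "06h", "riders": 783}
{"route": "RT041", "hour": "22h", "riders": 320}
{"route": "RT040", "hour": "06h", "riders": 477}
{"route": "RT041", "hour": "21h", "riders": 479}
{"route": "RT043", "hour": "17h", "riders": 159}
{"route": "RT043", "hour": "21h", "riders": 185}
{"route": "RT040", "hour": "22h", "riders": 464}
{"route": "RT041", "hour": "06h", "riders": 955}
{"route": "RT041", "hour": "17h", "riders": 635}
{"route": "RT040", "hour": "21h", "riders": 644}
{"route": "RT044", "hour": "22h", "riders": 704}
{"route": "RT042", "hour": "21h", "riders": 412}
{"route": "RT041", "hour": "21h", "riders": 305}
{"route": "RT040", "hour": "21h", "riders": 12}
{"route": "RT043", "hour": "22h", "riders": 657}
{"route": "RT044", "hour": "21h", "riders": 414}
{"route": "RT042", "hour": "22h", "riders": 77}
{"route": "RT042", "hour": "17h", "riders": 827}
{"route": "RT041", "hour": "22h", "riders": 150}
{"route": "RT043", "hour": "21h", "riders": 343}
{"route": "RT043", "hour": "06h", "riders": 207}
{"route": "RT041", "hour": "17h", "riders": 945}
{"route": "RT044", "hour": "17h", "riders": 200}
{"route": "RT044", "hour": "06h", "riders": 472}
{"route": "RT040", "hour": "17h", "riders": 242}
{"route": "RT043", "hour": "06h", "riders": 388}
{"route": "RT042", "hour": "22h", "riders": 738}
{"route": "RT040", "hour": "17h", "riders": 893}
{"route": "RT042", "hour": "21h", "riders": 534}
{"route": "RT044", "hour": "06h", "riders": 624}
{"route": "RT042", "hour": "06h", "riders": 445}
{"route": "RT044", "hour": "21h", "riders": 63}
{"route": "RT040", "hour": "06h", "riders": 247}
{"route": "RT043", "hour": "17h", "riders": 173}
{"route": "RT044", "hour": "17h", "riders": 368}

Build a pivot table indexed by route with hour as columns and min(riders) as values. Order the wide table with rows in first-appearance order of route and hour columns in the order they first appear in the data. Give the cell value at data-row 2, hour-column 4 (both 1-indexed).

63

With rows in first-appearance order of route, row 2 is route=RT044. hour columns in first-appearance order: 17h, 22h, 06h, 21h; column 4 is 21h.
Long rows with route=RT044, hour=21h: min(414, 63) = 63.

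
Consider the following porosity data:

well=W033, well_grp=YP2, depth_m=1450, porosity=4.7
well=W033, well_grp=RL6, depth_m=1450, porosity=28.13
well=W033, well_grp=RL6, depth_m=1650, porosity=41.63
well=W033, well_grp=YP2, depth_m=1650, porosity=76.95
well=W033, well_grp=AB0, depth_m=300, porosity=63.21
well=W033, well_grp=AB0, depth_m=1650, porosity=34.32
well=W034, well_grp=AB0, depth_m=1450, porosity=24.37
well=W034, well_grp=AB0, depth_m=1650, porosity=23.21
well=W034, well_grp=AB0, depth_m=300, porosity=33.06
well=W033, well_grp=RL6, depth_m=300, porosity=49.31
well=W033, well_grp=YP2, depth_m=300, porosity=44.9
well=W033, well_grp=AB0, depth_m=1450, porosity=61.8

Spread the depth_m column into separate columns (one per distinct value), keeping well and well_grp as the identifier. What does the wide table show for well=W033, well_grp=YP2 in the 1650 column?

76.95

Wide layout: rows indexed by well and well_grp, columns are the 3 distinct depth_m values (1450, 1650, 300).
Cell (well=W033, well_grp=YP2, depth_m=1650) draws from the long row where well=W033, well_grp=YP2 and depth_m=1650, which has porosity=76.95.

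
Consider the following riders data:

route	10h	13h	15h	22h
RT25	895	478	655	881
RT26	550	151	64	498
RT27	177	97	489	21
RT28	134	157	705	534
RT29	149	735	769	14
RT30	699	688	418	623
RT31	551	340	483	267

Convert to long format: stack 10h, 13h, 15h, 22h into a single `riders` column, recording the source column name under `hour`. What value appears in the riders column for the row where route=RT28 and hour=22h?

534

Unpivoting turns each (route, wide-column) pair into one long row.
The wide cell at row RT28, column 22h holds 534, so the long row (RT28, 22h) has riders=534.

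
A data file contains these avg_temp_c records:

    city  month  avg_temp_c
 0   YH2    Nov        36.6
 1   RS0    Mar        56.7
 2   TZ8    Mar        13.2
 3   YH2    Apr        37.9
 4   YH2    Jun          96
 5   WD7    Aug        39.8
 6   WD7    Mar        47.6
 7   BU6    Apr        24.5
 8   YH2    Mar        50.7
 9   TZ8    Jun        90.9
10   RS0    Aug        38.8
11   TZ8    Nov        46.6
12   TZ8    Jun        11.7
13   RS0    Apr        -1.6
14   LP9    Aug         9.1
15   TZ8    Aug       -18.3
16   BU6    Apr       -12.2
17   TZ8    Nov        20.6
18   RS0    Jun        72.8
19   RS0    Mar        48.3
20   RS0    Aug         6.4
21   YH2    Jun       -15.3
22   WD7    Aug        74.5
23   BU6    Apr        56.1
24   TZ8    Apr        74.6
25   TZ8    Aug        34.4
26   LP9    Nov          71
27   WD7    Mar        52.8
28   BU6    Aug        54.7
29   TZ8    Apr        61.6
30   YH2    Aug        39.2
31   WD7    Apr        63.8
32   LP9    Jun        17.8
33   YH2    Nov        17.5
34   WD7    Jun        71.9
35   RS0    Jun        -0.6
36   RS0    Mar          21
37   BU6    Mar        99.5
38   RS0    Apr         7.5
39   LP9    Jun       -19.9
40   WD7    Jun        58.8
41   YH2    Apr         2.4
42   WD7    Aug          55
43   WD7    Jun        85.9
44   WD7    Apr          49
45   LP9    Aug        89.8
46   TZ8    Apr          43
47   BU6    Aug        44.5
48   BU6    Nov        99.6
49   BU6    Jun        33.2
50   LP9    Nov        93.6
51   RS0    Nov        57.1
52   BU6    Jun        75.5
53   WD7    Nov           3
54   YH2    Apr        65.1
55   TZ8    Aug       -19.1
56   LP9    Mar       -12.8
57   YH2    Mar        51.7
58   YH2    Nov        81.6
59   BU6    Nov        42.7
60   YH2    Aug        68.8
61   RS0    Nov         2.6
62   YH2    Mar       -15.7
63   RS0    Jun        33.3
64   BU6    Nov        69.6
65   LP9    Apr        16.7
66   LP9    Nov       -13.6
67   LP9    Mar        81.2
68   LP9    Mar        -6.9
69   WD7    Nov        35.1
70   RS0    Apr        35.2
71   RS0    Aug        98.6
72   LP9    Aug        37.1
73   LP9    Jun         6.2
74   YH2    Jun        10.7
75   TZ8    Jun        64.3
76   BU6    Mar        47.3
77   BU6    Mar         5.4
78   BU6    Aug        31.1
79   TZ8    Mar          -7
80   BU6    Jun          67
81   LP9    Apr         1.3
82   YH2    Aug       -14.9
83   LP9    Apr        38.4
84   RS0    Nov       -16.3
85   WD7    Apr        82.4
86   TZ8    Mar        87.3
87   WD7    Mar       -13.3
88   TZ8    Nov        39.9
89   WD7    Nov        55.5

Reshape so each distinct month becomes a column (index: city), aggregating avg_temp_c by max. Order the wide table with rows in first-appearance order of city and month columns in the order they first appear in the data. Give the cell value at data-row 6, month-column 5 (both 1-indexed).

With rows in first-appearance order of city, row 6 is city=LP9. month columns in first-appearance order: Nov, Mar, Apr, Jun, Aug; column 5 is Aug.
Long rows with city=LP9, month=Aug: max(9.1, 89.8, 37.1) = 89.8.

89.8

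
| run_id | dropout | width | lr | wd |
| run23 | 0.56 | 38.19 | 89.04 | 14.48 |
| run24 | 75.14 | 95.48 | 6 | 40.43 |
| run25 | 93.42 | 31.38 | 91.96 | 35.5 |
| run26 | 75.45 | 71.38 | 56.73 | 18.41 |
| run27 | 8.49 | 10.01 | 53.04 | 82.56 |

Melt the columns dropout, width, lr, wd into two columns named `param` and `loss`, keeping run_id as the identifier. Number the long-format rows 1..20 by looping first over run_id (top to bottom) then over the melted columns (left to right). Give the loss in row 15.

20 rows total (5 × 4). Row 15: index ⌊(15-1)/4⌋ = 3 into run_id → run26; (15-1) mod 4 = 2 into the melted columns → lr.
So row 15 is (run26, lr, 56.73); loss = 56.73.

56.73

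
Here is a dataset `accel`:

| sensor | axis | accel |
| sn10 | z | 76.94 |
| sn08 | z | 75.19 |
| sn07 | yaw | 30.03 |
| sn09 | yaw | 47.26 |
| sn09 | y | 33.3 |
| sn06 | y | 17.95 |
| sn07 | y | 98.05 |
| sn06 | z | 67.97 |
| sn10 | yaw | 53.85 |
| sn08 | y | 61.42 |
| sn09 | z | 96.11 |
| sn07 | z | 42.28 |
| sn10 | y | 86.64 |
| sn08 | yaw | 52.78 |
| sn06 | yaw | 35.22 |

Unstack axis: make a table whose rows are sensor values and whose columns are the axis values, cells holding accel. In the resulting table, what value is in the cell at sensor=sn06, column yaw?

Wide layout: rows indexed by sensor, columns are the 3 distinct axis values (z, yaw, y).
Cell (sensor=sn06, axis=yaw) draws from the long row where sensor=sn06 and axis=yaw, which has accel=35.22.

35.22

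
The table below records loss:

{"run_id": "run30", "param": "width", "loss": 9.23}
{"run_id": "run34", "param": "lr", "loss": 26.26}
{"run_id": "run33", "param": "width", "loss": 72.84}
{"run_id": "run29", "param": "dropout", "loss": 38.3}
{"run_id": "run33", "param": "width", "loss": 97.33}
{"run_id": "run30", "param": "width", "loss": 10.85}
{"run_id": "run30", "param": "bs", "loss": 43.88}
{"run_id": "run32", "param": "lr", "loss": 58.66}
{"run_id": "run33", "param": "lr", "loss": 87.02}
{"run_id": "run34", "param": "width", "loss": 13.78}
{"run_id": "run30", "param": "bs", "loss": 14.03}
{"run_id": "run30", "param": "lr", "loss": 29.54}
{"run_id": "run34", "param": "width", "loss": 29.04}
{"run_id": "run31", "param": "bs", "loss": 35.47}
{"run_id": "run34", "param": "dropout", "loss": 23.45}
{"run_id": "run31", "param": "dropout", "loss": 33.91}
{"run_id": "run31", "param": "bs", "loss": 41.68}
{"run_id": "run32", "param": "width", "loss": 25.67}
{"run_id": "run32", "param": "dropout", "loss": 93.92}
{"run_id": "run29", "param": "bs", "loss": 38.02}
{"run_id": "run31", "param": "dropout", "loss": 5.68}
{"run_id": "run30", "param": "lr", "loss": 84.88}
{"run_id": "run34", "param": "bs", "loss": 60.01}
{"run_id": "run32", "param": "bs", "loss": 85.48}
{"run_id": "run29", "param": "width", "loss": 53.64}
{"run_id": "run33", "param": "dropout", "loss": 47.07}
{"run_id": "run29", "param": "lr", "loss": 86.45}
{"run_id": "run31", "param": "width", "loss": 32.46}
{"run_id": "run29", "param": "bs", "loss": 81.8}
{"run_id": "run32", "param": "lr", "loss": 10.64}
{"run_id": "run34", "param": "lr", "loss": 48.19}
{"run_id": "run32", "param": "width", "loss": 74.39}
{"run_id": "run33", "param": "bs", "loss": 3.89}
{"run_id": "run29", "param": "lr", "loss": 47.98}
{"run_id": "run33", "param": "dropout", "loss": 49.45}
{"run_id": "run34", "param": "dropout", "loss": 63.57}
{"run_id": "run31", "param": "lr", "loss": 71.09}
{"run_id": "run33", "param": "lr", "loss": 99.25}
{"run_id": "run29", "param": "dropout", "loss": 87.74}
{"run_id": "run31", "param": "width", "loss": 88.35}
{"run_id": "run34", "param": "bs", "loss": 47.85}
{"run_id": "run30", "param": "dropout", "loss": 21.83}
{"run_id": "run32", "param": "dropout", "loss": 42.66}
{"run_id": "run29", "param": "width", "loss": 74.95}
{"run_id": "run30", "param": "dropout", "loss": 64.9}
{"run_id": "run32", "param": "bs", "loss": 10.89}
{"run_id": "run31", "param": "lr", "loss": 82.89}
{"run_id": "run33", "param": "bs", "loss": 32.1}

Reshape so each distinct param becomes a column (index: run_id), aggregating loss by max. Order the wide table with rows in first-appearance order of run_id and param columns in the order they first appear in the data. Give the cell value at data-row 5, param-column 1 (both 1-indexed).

With rows in first-appearance order of run_id, row 5 is run_id=run32. param columns in first-appearance order: width, lr, dropout, bs; column 1 is width.
Long rows with run_id=run32, param=width: max(25.67, 74.39) = 74.39.

74.39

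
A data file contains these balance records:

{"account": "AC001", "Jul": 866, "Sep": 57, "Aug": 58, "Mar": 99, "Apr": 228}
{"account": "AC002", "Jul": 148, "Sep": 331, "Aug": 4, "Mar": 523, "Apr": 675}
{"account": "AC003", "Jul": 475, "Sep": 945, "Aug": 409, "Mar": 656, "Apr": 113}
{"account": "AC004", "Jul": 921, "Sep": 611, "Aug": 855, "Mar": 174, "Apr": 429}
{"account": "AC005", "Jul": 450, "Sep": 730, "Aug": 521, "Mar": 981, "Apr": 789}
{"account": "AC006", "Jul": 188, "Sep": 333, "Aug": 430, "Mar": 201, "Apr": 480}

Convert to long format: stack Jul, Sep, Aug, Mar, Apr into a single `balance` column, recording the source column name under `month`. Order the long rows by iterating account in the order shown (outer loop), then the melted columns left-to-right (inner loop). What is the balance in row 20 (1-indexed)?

30 rows total (6 × 5). Row 20: index ⌊(20-1)/5⌋ = 3 into account → AC004; (20-1) mod 5 = 4 into the melted columns → Apr.
So row 20 is (AC004, Apr, 429); balance = 429.

429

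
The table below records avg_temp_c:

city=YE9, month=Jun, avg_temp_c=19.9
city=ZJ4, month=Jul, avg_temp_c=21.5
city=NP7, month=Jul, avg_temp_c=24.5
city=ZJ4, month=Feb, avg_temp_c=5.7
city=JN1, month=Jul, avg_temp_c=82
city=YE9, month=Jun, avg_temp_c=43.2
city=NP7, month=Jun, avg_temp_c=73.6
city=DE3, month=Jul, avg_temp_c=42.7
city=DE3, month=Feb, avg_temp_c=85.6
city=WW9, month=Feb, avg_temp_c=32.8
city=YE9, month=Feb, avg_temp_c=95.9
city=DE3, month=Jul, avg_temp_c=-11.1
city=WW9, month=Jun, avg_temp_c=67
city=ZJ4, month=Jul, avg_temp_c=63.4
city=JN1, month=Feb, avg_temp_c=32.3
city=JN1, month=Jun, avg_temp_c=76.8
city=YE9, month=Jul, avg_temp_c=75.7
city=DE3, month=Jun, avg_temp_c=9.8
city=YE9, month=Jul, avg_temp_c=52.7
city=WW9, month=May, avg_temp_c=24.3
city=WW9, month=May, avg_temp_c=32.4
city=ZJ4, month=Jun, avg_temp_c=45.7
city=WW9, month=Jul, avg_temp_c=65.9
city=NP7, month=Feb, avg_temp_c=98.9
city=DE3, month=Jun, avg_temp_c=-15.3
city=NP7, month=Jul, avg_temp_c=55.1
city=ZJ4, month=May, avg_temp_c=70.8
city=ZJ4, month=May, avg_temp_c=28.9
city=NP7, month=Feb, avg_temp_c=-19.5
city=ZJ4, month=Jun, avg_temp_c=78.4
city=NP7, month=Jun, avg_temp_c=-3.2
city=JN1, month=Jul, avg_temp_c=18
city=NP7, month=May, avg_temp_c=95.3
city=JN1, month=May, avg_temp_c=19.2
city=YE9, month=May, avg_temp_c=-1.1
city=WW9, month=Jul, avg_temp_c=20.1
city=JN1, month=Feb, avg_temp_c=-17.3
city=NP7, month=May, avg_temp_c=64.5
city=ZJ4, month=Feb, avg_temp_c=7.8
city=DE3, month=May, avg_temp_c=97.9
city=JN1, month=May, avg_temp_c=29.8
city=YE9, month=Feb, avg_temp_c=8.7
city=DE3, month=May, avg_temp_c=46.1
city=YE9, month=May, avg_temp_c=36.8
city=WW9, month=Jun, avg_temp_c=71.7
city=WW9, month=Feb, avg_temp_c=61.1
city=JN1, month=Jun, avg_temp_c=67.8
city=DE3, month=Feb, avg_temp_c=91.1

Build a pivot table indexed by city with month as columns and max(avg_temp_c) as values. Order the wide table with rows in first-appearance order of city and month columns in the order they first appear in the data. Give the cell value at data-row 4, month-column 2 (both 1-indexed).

82

With rows in first-appearance order of city, row 4 is city=JN1. month columns in first-appearance order: Jun, Jul, Feb, May; column 2 is Jul.
Long rows with city=JN1, month=Jul: max(82, 18) = 82.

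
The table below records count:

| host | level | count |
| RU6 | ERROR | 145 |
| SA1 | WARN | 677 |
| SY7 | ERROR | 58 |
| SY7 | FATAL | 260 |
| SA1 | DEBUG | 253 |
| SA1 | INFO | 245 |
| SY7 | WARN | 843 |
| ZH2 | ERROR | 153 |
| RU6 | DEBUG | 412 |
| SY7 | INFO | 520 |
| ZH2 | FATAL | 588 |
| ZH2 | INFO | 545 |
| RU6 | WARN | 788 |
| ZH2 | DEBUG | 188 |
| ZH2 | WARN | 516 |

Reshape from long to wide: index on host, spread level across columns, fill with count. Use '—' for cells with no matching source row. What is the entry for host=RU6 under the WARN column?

The long row with host=RU6, level=WARN has count=788.

788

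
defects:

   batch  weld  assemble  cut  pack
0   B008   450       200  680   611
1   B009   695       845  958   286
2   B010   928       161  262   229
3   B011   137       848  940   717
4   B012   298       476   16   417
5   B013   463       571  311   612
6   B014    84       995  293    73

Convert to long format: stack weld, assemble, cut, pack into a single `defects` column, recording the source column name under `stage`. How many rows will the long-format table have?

28

7 batch values × 4 melted columns = 28 rows.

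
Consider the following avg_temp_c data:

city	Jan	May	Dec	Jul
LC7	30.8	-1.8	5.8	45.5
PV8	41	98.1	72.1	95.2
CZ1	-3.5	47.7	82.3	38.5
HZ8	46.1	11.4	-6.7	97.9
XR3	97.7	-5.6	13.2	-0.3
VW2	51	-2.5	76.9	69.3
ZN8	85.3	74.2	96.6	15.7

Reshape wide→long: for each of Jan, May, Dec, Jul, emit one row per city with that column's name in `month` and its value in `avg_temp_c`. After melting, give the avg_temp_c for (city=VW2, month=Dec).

Unpivoting turns each (city, wide-column) pair into one long row.
The wide cell at row VW2, column Dec holds 76.9, so the long row (VW2, Dec) has avg_temp_c=76.9.

76.9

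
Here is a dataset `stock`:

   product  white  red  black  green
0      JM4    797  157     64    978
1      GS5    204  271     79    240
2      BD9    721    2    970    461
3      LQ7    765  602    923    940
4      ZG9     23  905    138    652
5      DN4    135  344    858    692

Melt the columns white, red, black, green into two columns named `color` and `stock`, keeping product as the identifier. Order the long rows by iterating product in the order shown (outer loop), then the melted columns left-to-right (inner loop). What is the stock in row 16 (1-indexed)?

940

24 rows total (6 × 4). Row 16: index ⌊(16-1)/4⌋ = 3 into product → LQ7; (16-1) mod 4 = 3 into the melted columns → green.
So row 16 is (LQ7, green, 940); stock = 940.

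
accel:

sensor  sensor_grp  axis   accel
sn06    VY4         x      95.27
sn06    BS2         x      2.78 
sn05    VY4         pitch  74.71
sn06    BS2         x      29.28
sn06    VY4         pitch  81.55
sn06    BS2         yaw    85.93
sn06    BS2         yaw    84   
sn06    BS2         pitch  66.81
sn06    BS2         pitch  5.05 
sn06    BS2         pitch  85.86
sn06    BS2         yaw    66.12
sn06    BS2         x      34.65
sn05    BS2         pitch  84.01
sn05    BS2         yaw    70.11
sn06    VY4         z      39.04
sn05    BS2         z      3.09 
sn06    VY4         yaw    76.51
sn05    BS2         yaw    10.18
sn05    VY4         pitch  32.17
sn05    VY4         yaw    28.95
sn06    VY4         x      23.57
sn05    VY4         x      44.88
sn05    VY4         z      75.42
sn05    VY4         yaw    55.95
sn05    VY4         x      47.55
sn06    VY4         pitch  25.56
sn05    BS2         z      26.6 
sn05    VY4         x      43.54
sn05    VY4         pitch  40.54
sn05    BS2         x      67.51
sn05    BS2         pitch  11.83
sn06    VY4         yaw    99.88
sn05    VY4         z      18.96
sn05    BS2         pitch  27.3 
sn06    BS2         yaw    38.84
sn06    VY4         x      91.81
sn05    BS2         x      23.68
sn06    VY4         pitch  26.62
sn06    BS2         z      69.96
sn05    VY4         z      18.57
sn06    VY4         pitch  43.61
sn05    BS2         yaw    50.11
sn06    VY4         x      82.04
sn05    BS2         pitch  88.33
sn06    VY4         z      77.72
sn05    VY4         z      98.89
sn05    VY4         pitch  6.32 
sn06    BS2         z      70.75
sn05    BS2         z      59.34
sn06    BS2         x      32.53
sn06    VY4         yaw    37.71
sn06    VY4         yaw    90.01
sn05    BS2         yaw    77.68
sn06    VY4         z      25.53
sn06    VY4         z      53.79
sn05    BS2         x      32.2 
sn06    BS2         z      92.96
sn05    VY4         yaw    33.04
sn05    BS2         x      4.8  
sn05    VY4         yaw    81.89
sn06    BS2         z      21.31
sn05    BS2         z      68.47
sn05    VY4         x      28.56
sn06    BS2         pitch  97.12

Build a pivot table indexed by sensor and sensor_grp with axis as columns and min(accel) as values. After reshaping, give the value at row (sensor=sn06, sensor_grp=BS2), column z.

Rows with sensor=sn06, sensor_grp=BS2 and axis=z: accel values are 69.96, 70.75, 92.96, 21.31.
min(69.96, 70.75, 92.96, 21.31) = 21.31.

21.31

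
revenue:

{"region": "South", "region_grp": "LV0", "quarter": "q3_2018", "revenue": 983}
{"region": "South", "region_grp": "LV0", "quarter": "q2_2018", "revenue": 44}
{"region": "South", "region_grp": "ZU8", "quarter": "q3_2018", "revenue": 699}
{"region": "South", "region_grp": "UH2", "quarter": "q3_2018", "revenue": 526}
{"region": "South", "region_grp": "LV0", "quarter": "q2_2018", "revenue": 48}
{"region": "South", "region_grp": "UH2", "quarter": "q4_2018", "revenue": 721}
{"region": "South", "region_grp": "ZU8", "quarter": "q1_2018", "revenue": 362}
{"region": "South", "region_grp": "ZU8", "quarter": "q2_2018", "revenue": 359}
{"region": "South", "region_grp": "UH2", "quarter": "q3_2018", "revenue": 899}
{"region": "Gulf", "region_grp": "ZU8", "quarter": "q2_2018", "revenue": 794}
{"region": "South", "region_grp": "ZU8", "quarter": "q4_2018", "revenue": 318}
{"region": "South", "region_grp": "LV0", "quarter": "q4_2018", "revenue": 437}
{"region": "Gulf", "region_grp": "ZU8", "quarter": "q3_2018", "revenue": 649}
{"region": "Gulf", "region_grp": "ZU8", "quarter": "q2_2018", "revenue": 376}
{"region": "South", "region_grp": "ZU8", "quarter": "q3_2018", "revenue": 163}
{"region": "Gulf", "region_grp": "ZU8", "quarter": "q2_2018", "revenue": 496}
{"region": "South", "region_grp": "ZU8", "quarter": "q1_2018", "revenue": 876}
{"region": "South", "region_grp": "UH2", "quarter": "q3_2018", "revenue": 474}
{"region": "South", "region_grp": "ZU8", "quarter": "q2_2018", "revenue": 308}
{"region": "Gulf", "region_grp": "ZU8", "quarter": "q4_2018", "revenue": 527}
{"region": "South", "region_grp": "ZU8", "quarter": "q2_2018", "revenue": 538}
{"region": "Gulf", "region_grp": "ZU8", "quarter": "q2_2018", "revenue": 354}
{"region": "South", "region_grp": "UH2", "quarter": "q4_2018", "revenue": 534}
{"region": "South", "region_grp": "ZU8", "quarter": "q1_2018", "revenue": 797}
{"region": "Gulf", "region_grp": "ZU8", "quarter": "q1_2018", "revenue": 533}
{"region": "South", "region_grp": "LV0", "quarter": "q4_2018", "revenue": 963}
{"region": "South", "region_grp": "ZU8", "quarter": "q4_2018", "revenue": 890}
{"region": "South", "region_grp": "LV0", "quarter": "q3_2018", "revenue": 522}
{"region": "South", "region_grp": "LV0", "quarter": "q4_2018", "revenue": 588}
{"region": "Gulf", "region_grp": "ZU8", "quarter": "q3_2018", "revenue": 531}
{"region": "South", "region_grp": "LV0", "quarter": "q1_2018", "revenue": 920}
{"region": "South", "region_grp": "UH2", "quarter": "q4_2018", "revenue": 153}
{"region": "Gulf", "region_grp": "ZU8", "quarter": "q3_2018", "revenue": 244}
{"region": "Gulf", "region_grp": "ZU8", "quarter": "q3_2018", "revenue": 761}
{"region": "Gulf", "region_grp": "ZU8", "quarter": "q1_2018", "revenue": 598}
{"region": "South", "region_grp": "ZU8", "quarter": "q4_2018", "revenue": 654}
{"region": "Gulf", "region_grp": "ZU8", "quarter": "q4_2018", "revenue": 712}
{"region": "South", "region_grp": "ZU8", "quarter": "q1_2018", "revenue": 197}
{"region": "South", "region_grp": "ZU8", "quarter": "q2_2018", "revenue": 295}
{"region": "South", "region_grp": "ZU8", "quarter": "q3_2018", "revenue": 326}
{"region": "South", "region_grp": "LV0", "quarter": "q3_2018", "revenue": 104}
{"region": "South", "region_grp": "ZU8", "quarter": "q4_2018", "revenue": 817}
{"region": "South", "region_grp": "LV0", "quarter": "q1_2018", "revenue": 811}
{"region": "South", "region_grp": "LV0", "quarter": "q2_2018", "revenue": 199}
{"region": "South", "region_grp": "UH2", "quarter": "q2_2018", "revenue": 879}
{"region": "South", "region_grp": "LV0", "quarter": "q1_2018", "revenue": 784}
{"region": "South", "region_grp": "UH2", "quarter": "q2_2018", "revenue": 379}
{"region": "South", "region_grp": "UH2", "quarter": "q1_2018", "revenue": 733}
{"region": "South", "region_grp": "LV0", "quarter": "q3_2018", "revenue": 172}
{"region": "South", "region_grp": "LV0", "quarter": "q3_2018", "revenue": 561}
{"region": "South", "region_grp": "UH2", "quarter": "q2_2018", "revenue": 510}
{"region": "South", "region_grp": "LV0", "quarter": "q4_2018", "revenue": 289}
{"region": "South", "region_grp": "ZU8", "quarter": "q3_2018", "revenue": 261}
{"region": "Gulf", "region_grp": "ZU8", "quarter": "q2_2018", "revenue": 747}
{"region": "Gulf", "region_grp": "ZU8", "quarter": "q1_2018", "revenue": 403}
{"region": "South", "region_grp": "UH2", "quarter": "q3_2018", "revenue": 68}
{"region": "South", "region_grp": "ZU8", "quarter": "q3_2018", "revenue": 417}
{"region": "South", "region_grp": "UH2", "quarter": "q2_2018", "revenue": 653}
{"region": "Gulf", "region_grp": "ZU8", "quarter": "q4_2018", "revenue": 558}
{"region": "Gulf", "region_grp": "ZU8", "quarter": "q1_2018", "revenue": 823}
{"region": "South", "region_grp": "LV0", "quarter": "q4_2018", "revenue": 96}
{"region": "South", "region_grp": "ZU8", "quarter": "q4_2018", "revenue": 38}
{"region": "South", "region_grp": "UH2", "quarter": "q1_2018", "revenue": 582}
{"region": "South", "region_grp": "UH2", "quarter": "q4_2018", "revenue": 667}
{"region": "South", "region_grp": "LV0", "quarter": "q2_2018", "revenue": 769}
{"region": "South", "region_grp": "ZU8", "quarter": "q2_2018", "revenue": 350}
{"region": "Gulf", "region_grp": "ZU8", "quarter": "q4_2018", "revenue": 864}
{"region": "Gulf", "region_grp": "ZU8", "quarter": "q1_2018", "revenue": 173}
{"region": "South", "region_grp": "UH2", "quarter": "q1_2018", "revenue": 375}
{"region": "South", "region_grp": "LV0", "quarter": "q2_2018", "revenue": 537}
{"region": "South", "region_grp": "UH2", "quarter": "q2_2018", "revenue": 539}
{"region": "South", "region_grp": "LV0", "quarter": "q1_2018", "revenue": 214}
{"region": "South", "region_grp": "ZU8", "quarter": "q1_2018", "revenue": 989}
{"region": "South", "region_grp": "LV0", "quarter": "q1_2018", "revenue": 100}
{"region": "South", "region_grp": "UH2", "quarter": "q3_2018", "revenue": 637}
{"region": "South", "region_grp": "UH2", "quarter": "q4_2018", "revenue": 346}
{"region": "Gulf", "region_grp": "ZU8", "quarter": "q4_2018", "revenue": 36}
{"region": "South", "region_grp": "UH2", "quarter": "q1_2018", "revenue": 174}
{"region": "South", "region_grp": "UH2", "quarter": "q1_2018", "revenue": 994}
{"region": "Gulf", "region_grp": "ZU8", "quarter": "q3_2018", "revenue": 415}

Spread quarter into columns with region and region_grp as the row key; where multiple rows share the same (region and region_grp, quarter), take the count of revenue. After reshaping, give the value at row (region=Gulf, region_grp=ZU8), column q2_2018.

5

Rows with region=Gulf, region_grp=ZU8 and quarter=q2_2018: revenue values are 794, 376, 496, 354, 747.
5 rows match — count = 5.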